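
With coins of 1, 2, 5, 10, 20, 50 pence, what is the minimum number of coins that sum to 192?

6

192 = 3×50 + 2×20 + 1×2
Total coins = 3 + 2 + 1 = 6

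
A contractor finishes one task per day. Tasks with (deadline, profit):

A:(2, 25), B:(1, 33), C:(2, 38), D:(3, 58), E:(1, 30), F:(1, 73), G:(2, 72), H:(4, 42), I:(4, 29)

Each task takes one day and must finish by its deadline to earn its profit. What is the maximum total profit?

245

Profit order: F=73 G=72 D=58 H=42 C=38 B=33 E=30 I=29 A=25
Assign: F→slot 1, G→slot 2, D→slot 3, H→slot 4, C skipped, B skipped, E skipped, I skipped, A skipped.
Slots: [1:F] [2:G] [3:D] [4:H]
Profit = 73 + 72 + 58 + 42 = 245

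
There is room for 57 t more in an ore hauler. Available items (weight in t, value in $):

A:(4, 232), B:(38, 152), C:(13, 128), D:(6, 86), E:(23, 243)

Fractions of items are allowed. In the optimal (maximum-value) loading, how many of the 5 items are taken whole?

Greedy by value/weight ratio, highest first.
Order: A (232/4=58.00) > D (86/6=14.33) > E (243/23=10.57) > C (128/13=9.85) > B (152/38=4.00)
Fill: take A (4 @ 232) → take D (6 @ 86) → take E (23 @ 243) → take C (13 @ 128) → take 11/38 of B → 44.00; 57/57 used.
4 item(s) taken whole; one partial (take 11/38 of B).

4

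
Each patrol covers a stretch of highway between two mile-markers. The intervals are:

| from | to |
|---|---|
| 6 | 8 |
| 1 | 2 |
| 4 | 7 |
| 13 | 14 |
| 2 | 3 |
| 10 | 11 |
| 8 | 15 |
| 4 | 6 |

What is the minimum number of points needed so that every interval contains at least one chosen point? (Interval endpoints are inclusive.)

4

Sorted: [1,2] [2,3] [4,6] [4,7] [6,8] [10,11] [13,14] [8,15]
{[1,2],[2,3]} hit by 2; {[4,6],[4,7],[6,8]} hit by 6; {[10,11]} hit by 11; {[13,14],[8,15]} hit by 14.
Points: 2, 6, 11, 14 (4 total).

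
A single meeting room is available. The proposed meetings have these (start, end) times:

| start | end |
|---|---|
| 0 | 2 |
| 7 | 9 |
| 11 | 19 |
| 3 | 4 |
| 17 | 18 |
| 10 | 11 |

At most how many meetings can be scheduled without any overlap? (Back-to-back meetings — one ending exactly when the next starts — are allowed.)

By end time: (0,2), (3,4), (7,9), (10,11), (17,18), (11,19).
Pick (0,2); next start ≥ 2 → (3,4); next start ≥ 4 → (7,9); next start ≥ 9 → (10,11); next start ≥ 11 → (17,18).
Selected 5 meetings.

5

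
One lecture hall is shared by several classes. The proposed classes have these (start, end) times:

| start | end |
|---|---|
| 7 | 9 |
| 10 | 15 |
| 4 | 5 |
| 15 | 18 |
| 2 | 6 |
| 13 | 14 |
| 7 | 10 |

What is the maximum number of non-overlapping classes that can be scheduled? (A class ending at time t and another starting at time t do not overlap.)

Sorted by end: (4,5)  (2,6)  (7,9)  (7,10)  (13,14)  (10,15)  (15,18)
take (4,5); skip (2,6); take (7,9); take (13,14); take (15,18).
Selected 4 classes.

4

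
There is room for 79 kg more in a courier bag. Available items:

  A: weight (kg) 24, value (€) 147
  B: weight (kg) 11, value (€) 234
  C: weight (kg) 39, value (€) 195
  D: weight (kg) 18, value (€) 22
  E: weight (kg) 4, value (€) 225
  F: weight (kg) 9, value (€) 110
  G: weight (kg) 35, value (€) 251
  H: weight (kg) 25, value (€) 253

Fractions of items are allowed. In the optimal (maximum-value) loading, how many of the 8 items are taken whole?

4

Greedy by value/weight ratio, highest first.
Ratios (sorted): E 56.25, B 21.27, F 12.22, H 10.12, G 7.17, A 6.12, C 5.00, D 1.22
take E (4 @ 225); take B (11 @ 234); take F (9 @ 110); take H (25 @ 253); take 30/35 of G → 215.14. Capacity used 79/79.
4 item(s) taken whole; one partial (take 30/35 of G).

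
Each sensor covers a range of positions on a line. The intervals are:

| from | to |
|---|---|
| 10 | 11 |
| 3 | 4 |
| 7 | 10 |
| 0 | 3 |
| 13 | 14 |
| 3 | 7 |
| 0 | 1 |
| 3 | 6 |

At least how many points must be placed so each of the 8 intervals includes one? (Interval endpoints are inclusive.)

4

Sort by right endpoint; whenever an interval is uncovered, place a point at its right end.
Sorted: [0,1] [0,3] [3,4] [3,6] [3,7] [7,10] [10,11] [13,14]
{[0,1],[0,3]} hit by 1; {[3,4],[3,6],[3,7]} hit by 4; {[7,10],[10,11]} hit by 10; {[13,14]} hit by 14.
Points: 1, 4, 10, 14 (4 total).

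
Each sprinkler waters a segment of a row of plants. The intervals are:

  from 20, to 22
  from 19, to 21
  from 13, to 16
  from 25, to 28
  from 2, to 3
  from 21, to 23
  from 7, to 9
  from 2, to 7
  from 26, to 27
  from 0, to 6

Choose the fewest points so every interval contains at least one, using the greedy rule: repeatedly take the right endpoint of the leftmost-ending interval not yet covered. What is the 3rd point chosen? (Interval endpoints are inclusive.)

Sort by right endpoint; whenever an interval is uncovered, place a point at its right end.
Sorted: [2,3] [0,6] [2,7] [7,9] [13,16] [19,21] [20,22] [21,23] [26,27] [25,28]
{[2,3],[0,6],[2,7]} hit by 3; {[7,9]} hit by 9; {[13,16]} hit by 16; {[19,21],[20,22],[21,23]} hit by 21; {[26,27],[25,28]} hit by 27.
Points: 3, 9, 16, 21, 27 (5 total).

16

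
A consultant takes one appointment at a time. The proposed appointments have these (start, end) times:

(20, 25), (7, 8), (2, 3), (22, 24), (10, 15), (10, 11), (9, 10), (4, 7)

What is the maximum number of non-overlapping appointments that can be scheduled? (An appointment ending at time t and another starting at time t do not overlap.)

6

Sorted by end: (2,3)  (4,7)  (7,8)  (9,10)  (10,11)  (10,15)  (22,24)  (20,25)
take (2,3); take (4,7); take (7,8); take (9,10); take (10,11); take (22,24).
Selected 6 appointments.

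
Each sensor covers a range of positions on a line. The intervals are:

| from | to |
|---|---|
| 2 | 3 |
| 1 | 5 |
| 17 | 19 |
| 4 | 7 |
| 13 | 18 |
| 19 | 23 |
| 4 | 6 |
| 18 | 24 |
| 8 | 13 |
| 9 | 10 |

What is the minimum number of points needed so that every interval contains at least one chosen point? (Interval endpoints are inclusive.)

5

Sorted: [2,3] [1,5] [4,6] [4,7] [9,10] [8,13] [13,18] [17,19] [19,23] [18,24]
{[2,3],[1,5]} hit by 3; {[4,6],[4,7]} hit by 6; {[9,10],[8,13]} hit by 10; {[13,18],[17,19]} hit by 18; {[19,23],[18,24]} hit by 23.
Points: 3, 6, 10, 18, 23 (5 total).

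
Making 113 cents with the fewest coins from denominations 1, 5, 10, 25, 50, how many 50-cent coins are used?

2

Use the largest denomination that fits, subtract, and repeat.
113 − 2×50→13 − 1×10→3 − 3×1→0
Count of 50: 2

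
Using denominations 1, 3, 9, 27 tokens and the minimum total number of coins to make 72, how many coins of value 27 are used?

2

Greedy: take as many of the largest coin as possible, then repeat with the remainder.
72 = 2×27 + 2×9
Count of 27: 2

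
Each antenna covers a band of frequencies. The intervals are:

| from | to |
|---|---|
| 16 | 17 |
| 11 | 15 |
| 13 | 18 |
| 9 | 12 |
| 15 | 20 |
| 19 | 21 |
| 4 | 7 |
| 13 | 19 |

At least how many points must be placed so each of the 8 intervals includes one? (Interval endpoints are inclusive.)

By right end: [4,7]  [9,12]  [11,15]  [16,17]  [13,18]  [13,19]  [15,20]  [19,21]
[4,7] uncovered → point at 7; [9,12] uncovered → point at 12; [16,17] uncovered → point at 17; [19,21] uncovered → point at 21.
Points: 7, 12, 17, 21 (4 total).

4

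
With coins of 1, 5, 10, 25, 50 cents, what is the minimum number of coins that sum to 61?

61 = 1×50 + 1×10 + 1×1
Total coins = 1 + 1 + 1 = 3

3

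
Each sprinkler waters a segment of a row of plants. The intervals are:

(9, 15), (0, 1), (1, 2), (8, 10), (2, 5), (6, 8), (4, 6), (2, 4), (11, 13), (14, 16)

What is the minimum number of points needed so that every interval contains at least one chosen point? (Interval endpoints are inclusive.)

5

Sorted: [0,1] [1,2] [2,4] [2,5] [4,6] [6,8] [8,10] [11,13] [9,15] [14,16]
{[0,1],[1,2]} hit by 1; {[2,4],[2,5],[4,6]} hit by 4; {[6,8],[8,10]} hit by 8; {[11,13],[9,15]} hit by 13; {[14,16]} hit by 16.
Points: 1, 4, 8, 13, 16 (5 total).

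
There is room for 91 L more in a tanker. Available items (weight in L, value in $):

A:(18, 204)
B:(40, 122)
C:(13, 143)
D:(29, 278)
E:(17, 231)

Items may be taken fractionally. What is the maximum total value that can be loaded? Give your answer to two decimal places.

898.70

Greedy by value/weight ratio, highest first.
Order: E (231/17=13.59) > A (204/18=11.33) > C (143/13=11.00) > D (278/29=9.59) > B (122/40=3.05)
Fill: take E (17 @ 231) → take A (18 @ 204) → take C (13 @ 143) → take D (29 @ 278) → take 14/40 of B → 42.70; 91/91 used.
Total value = 898.70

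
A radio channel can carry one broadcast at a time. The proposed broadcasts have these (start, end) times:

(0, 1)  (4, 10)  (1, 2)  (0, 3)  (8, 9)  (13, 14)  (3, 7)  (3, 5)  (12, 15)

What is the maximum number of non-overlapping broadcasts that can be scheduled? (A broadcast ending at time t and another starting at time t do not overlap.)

Greedy by earliest finish: after sorting by end time, pick each interval compatible with the last pick.
Sorted by end: (0,1)  (1,2)  (0,3)  (3,5)  (3,7)  (8,9)  (4,10)  (13,14)  (12,15)
take (0,1); take (1,2); take (3,5); skip (3,7); take (8,9); take (13,14).
Selected 5 broadcasts.

5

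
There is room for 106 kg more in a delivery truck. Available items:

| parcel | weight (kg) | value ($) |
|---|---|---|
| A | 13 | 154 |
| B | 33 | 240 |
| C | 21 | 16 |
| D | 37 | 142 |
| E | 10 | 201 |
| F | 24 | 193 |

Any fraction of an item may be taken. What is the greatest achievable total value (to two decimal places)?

Sort by value per unit weight and fill in that order.
Order: E (201/10=20.10) > A (154/13=11.85) > F (193/24=8.04) > B (240/33=7.27) > D (142/37=3.84) > C (16/21=0.76)
Fill: take E (10 @ 201) → take A (13 @ 154) → take F (24 @ 193) → take B (33 @ 240) → take 26/37 of D → 99.78; 106/106 used.
Total value = 887.78

887.78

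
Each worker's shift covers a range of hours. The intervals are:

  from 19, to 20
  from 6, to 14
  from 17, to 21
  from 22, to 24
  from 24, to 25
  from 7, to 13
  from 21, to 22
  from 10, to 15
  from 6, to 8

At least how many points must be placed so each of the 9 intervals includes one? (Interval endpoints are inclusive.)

Sort by right endpoint; whenever an interval is uncovered, place a point at its right end.
By right end: [6,8]  [7,13]  [6,14]  [10,15]  [19,20]  [17,21]  [21,22]  [22,24]  [24,25]
[6,8] uncovered → point at 8; [10,15] uncovered → point at 15; [19,20] uncovered → point at 20; [21,22] uncovered → point at 22; [24,25] uncovered → point at 25.
Points: 8, 15, 20, 22, 25 (5 total).

5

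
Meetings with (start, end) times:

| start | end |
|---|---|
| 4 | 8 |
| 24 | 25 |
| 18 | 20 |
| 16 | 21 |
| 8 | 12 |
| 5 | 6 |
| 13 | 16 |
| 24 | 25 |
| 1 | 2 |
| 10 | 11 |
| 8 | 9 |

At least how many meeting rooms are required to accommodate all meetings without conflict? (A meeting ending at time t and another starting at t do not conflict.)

2

The answer is the maximum number of intervals overlapping at any instant.
starts: [1, 4, 5, 8, 8, 10, 13, 16, 18, 24, 24]
ends:   [2, 6, 8, 9, 11, 12, 16, 20, 21, 25, 25]
s1→1 e2→0 s4→1 s5→2  — peak 2.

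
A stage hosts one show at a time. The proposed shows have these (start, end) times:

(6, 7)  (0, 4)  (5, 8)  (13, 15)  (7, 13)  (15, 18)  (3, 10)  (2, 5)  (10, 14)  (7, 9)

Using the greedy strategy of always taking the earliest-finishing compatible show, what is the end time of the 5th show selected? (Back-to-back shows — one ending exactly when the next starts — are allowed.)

18

Order by finish time; keep every interval that doesn't clash with the previous kept one.
By end time: (0,4), (2,5), (6,7), (5,8), (7,9), (3,10), (7,13), (10,14), (13,15), (15,18).
Pick (0,4); next start ≥ 4 → (6,7); next start ≥ 7 → (7,9); next start ≥ 9 → (10,14); next start ≥ 14 → (15,18).
Selected: (0,4) (6,7) (7,9) (10,14) (15,18)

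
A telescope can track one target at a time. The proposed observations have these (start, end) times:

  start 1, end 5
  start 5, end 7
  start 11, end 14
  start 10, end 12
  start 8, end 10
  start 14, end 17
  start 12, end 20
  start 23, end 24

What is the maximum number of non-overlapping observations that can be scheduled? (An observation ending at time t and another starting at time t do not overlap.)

6

By end time: (1,5), (5,7), (8,10), (10,12), (11,14), (14,17), (12,20), (23,24).
Pick (1,5); next start ≥ 5 → (5,7); next start ≥ 7 → (8,10); next start ≥ 10 → (10,12); next start ≥ 12 → (14,17); next start ≥ 17 → (23,24).
Selected 6 observations.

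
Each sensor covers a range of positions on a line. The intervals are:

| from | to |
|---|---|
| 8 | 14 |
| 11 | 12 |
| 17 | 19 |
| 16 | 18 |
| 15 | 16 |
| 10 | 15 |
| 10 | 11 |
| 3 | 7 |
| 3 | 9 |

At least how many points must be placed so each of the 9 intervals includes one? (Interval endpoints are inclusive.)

4

Process intervals by earliest right end; each time one isn't hit yet, stab at its right endpoint.
By right end: [3,7]  [3,9]  [10,11]  [11,12]  [8,14]  [10,15]  [15,16]  [16,18]  [17,19]
[3,7] uncovered → point at 7; [10,11] uncovered → point at 11; [15,16] uncovered → point at 16; [17,19] uncovered → point at 19.
Points: 7, 11, 16, 19 (4 total).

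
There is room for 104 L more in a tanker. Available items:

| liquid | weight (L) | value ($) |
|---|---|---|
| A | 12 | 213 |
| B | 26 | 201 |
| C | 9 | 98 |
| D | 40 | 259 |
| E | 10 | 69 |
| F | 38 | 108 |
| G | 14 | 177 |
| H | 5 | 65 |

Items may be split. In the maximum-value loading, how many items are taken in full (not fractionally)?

Sort by value per unit weight and fill in that order.
Ratios (sorted): A 17.75, H 13.00, G 12.64, C 10.89, B 7.73, E 6.90, D 6.47, F 2.84
take A (12 @ 213); take H (5 @ 65); take G (14 @ 177); take C (9 @ 98); take B (26 @ 201); take E (10 @ 69); take 28/40 of D → 181.30. Capacity used 104/104.
6 item(s) taken whole; one partial (take 28/40 of D).

6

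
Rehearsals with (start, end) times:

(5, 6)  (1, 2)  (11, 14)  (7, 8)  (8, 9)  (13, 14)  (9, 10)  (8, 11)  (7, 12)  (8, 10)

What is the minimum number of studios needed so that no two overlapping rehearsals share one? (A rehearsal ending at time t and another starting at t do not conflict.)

4

Count concurrent intervals with a sweep; the peak is the room count.
starts: [1, 5, 7, 7, 8, 8, 8, 9, 11, 13]
ends:   [2, 6, 8, 9, 10, 10, 11, 12, 14, 14]
s1→1 e2→0 s5→1 e6→0 s7→1 s7→2 e8→1 s8→2 s8→3 s8→4  — peak 4.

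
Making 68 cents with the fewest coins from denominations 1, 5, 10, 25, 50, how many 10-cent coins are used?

68 = 1×50 + 1×10 + 1×5 + 3×1
Count of 10: 1

1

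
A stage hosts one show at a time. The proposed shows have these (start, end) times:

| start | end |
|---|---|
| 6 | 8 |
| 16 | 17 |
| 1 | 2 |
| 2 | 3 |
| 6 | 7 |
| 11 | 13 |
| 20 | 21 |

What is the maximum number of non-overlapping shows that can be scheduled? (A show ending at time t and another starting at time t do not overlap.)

By end time: (1,2), (2,3), (6,7), (6,8), (11,13), (16,17), (20,21).
Pick (1,2); next start ≥ 2 → (2,3); next start ≥ 3 → (6,7); next start ≥ 7 → (11,13); next start ≥ 13 → (16,17); next start ≥ 17 → (20,21).
Selected 6 shows.

6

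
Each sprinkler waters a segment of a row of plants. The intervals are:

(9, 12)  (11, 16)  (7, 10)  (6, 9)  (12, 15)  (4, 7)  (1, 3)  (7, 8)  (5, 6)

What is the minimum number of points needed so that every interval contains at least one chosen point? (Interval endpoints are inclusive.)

By right end: [1,3]  [5,6]  [4,7]  [7,8]  [6,9]  [7,10]  [9,12]  [12,15]  [11,16]
[1,3] uncovered → point at 3; [5,6] uncovered → point at 6; [7,8] uncovered → point at 8; [9,12] uncovered → point at 12.
Points: 3, 6, 8, 12 (4 total).

4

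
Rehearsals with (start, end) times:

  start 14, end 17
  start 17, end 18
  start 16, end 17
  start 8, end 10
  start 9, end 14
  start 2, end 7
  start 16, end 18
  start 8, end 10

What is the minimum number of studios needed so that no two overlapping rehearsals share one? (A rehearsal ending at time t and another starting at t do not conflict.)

The answer is the maximum number of intervals overlapping at any instant.
Events (time:±→running): 2:+→1 7:-→0 8:+→1 8:+→2 9:+→3 … peak 3.

3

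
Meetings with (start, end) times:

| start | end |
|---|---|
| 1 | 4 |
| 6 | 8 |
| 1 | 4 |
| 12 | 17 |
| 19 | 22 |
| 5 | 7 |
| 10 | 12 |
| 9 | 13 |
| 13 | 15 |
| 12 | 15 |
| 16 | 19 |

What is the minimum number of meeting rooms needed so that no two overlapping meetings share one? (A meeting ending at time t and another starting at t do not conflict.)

Count concurrent intervals with a sweep; the peak is the room count.
Events (time:±→running): 1:+→1 1:+→2 4:-→1 4:-→0 5:+→1 6:+→2 7:-→1 8:-→0 9:+→1 10:+→2 12:-→1 12:+→2 12:+→3 … peak 3.

3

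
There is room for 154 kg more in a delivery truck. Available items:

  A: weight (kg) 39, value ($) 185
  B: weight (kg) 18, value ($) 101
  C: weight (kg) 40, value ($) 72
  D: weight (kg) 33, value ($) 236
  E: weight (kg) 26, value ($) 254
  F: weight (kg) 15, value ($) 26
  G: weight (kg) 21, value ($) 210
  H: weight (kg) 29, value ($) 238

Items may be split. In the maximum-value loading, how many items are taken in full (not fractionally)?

5

Greedy by value/weight ratio, highest first.
Order: G (210/21=10.00) > E (254/26=9.77) > H (238/29=8.21) > D (236/33=7.15) > B (101/18=5.61) > A (185/39=4.74) > C (72/40=1.80) > F (26/15=1.73)
Fill: take G (21 @ 210) → take E (26 @ 254) → take H (29 @ 238) → take D (33 @ 236) → take B (18 @ 101) → take 27/39 of A → 128.08; 154/154 used.
5 item(s) taken whole; one partial (take 27/39 of A).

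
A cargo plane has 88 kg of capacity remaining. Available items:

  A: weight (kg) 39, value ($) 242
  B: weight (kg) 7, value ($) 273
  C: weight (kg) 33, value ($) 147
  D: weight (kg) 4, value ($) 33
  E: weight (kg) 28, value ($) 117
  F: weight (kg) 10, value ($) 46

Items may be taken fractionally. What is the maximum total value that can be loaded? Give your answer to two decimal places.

718.73

Sort by value per unit weight and fill in that order.
Order: B (273/7=39.00) > D (33/4=8.25) > A (242/39=6.21) > F (46/10=4.60) > C (147/33=4.45) > E (117/28=4.18)
Fill: take B (7 @ 273) → take D (4 @ 33) → take A (39 @ 242) → take F (10 @ 46) → take 28/33 of C → 124.73; 88/88 used.
Total value = 718.73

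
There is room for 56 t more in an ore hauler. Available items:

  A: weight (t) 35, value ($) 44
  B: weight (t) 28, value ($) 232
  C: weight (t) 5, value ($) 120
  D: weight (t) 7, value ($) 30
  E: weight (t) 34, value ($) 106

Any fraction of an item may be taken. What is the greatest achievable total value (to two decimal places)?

Order: C (120/5=24.00) > B (232/28=8.29) > D (30/7=4.29) > E (106/34=3.12) > A (44/35=1.26)
Fill: take C (5 @ 120) → take B (28 @ 232) → take D (7 @ 30) → take 16/34 of E → 49.88; 56/56 used.
Total value = 431.88

431.88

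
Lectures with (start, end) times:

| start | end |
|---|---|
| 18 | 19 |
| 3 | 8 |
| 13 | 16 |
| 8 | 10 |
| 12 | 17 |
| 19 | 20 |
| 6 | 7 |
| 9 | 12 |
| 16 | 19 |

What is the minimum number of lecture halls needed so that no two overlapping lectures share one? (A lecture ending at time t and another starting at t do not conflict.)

2

The answer is the maximum number of intervals overlapping at any instant.
starts: [3, 6, 8, 9, 12, 13, 16, 18, 19]
ends:   [7, 8, 10, 12, 16, 17, 19, 19, 20]
s3→1 s6→2  — peak 2.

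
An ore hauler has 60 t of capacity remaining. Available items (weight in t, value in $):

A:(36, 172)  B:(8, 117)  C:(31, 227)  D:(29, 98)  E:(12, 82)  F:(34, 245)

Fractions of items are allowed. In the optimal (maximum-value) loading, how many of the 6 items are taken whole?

Order: B (117/8=14.62) > C (227/31=7.32) > F (245/34=7.21) > E (82/12=6.83) > A (172/36=4.78) > D (98/29=3.38)
Fill: take B (8 @ 117) → take C (31 @ 227) → take 21/34 of F → 151.32; 60/60 used.
2 item(s) taken whole; one partial (take 21/34 of F).

2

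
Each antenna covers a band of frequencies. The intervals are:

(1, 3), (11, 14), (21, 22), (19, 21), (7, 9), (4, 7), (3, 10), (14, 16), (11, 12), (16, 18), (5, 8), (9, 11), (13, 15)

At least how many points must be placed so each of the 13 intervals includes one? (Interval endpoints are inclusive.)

By right end: [1,3]  [4,7]  [5,8]  [7,9]  [3,10]  [9,11]  [11,12]  [11,14]  [13,15]  [14,16]  [16,18]  [19,21]  [21,22]
[1,3] uncovered → point at 3; [4,7] uncovered → point at 7; [9,11] uncovered → point at 11; [13,15] uncovered → point at 15; [16,18] uncovered → point at 18; [19,21] uncovered → point at 21.
Points: 3, 7, 11, 15, 18, 21 (6 total).

6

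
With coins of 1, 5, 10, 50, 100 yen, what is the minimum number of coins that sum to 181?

Use the largest denomination that fits, subtract, and repeat.
181 − 1×100→81 − 1×50→31 − 3×10→1 − 1×1→0
Total coins = 1 + 1 + 3 + 1 = 6

6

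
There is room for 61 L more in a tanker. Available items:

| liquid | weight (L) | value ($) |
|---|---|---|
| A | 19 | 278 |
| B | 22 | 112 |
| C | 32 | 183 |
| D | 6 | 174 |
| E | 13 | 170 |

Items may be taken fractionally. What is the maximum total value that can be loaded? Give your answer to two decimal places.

Order: D (174/6=29.00) > A (278/19=14.63) > E (170/13=13.08) > C (183/32=5.72) > B (112/22=5.09)
Fill: take D (6 @ 174) → take A (19 @ 278) → take E (13 @ 170) → take 23/32 of C → 131.53; 61/61 used.
Total value = 753.53

753.53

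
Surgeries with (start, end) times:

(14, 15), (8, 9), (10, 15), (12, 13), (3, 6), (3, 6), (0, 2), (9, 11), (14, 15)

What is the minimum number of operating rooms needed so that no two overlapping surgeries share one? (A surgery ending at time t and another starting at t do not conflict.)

3

The answer is the maximum number of intervals overlapping at any instant.
starts: [0, 3, 3, 8, 9, 10, 12, 14, 14]
ends:   [2, 6, 6, 9, 11, 13, 15, 15, 15]
s0→1 e2→0 s3→1 s3→2 e6→1 e6→0 s8→1 e9→0 s9→1 s10→2 e11→1 s12→2 e13→1 s14→2 s14→3  — peak 3.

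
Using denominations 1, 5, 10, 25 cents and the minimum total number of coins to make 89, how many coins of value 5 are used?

0

Greedy: take as many of the largest coin as possible, then repeat with the remainder.
89 − 3×25→14 − 1×10→4 − 4×1→0
Count of 5: 0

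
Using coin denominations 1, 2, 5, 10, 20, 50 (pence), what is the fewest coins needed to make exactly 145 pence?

Use the largest denomination that fits, subtract, and repeat.
145 − 2×50→45 − 2×20→5 − 1×5→0
Total coins = 2 + 2 + 1 = 5

5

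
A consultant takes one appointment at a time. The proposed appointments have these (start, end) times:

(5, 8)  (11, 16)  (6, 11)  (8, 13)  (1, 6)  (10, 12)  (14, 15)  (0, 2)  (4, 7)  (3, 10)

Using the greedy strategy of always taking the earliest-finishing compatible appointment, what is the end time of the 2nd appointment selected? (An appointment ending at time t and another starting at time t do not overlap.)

By end time: (0,2), (1,6), (4,7), (5,8), (3,10), (6,11), (10,12), (8,13), (14,15), (11,16).
Pick (0,2); next start ≥ 2 → (4,7); next start ≥ 7 → (10,12); next start ≥ 12 → (14,15).
Selected: (0,2) (4,7) (10,12) (14,15)

7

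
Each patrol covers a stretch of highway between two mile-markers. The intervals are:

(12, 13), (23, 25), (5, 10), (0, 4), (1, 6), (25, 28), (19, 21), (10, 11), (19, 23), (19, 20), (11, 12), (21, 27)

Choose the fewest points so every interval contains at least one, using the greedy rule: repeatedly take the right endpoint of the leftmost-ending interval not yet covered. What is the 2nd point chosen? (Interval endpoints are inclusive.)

10

Sorted: [0,4] [1,6] [5,10] [10,11] [11,12] [12,13] [19,20] [19,21] [19,23] [23,25] [21,27] [25,28]
{[0,4],[1,6]} hit by 4; {[5,10],[10,11]} hit by 10; {[11,12],[12,13]} hit by 12; {[19,20],[19,21],[19,23]} hit by 20; {[23,25],[21,27],[25,28]} hit by 25.
Points: 4, 10, 12, 20, 25 (5 total).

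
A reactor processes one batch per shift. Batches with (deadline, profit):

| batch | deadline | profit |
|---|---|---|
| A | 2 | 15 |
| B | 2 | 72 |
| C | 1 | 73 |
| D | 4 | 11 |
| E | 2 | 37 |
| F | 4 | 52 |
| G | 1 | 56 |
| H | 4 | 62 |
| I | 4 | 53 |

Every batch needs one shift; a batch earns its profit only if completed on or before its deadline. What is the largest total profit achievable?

260

Sort by profit descending; place each in the latest free slot ≤ its deadline.
By profit: C(d1,73), B(d2,72), H(d4,62), G(d1,56), I(d4,53), F(d4,52), E(d2,37), A(d2,15), D(d4,11)
C→slot 1; B→slot 2; H→slot 4; G skipped; I→slot 3; F skipped; E skipped; A skipped; D skipped.
Profit = 73 + 72 + 53 + 62 = 260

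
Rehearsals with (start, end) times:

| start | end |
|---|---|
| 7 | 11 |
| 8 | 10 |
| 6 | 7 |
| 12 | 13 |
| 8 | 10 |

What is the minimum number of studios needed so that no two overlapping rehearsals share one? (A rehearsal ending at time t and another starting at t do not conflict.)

3

Count concurrent intervals with a sweep; the peak is the room count.
Events (time:±→running): 6:+→1 7:-→0 7:+→1 8:+→2 8:+→3 … peak 3.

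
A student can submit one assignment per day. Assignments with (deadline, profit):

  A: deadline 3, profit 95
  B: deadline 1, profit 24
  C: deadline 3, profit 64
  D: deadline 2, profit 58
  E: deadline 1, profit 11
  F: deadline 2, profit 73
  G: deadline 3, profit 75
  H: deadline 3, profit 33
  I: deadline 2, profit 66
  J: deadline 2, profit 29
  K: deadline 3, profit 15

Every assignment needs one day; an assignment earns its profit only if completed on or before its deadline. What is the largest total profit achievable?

243

Profit order: A=95 G=75 F=73 I=66 C=64 D=58 H=33 J=29 B=24 K=15 E=11
Assign: A→slot 3, G→slot 2, F→slot 1, I skipped, C skipped, D skipped, H skipped, J skipped, B skipped, K skipped, E skipped.
Slots: [1:F] [2:G] [3:A]
Profit = 73 + 75 + 95 = 243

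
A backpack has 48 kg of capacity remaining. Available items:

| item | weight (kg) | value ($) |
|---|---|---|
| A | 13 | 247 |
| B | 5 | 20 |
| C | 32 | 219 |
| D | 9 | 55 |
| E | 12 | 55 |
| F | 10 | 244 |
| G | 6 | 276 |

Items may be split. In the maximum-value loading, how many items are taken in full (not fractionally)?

3

Sort by value per unit weight and fill in that order.
Ratios (sorted): G 46.00, F 24.40, A 19.00, C 6.84, D 6.11, E 4.58, B 4.00
take G (6 @ 276); take F (10 @ 244); take A (13 @ 247); take 19/32 of C → 130.03. Capacity used 48/48.
3 item(s) taken whole; one partial (take 19/32 of C).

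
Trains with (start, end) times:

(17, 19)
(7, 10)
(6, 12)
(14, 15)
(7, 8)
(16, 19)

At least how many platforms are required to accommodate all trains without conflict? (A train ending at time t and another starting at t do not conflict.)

3

Count concurrent intervals with a sweep; the peak is the room count.
Events (time:±→running): 6:+→1 7:+→2 7:+→3 … peak 3.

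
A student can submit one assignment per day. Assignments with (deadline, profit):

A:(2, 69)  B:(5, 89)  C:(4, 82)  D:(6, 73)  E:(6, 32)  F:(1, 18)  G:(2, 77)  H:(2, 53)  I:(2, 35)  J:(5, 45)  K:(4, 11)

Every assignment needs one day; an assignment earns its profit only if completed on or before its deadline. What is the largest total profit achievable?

435

Sort by profit descending; place each in the latest free slot ≤ its deadline.
Profit order: B=89 C=82 G=77 D=73 A=69 H=53 J=45 I=35 E=32 F=18 K=11
Assign: B→slot 5, C→slot 4, G→slot 2, D→slot 6, A→slot 1, H skipped, J→slot 3, I skipped, E skipped, F skipped, K skipped.
Slots: [1:A] [2:G] [3:J] [4:C] [5:B] [6:D]
Profit = 69 + 77 + 45 + 82 + 89 + 73 = 435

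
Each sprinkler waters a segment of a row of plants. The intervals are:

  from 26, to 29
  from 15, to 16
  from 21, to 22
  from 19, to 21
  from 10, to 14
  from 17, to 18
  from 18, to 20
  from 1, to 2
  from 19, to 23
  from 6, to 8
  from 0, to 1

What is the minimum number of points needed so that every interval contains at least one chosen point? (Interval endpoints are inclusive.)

7

Sorted: [0,1] [1,2] [6,8] [10,14] [15,16] [17,18] [18,20] [19,21] [21,22] [19,23] [26,29]
{[0,1],[1,2]} hit by 1; {[6,8]} hit by 8; {[10,14]} hit by 14; {[15,16]} hit by 16; {[17,18],[18,20]} hit by 18; {[19,21],[21,22],[19,23]} hit by 21; {[26,29]} hit by 29.
Points: 1, 8, 14, 16, 18, 21, 29 (7 total).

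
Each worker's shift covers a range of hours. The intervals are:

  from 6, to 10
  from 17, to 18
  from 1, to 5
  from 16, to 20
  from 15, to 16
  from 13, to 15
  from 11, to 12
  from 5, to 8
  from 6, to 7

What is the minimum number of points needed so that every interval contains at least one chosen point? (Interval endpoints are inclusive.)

5

Process intervals by earliest right end; each time one isn't hit yet, stab at its right endpoint.
By right end: [1,5]  [6,7]  [5,8]  [6,10]  [11,12]  [13,15]  [15,16]  [17,18]  [16,20]
[1,5] uncovered → point at 5; [6,7] uncovered → point at 7; [11,12] uncovered → point at 12; [13,15] uncovered → point at 15; [17,18] uncovered → point at 18.
Points: 5, 7, 12, 15, 18 (5 total).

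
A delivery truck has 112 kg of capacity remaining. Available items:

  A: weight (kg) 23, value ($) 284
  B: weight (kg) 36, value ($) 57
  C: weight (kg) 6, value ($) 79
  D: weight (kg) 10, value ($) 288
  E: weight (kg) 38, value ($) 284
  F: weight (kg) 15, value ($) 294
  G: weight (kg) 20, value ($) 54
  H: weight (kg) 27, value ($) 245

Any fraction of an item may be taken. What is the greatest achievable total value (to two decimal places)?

Sort by value per unit weight and fill in that order.
Ratios (sorted): D 28.80, F 19.60, C 13.17, A 12.35, H 9.07, E 7.47, G 2.70, B 1.58
take D (10 @ 288); take F (15 @ 294); take C (6 @ 79); take A (23 @ 284); take H (27 @ 245); take 31/38 of E → 231.68. Capacity used 112/112.
Total value = 1421.68

1421.68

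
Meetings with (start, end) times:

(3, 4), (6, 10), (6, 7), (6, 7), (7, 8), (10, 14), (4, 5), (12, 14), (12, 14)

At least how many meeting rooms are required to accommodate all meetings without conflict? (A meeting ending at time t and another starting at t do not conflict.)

3

Count concurrent intervals with a sweep; the peak is the room count.
Events (time:±→running): 3:+→1 4:-→0 4:+→1 5:-→0 6:+→1 6:+→2 6:+→3 … peak 3.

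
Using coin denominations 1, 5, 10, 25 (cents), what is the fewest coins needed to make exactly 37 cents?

37 − 1×25→12 − 1×10→2 − 2×1→0
Total coins = 1 + 1 + 2 = 4

4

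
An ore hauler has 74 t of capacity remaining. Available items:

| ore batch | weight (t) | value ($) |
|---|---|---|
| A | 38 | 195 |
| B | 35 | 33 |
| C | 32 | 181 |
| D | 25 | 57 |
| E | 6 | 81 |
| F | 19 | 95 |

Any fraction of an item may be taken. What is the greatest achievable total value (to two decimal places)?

446.74

Greedy by value/weight ratio, highest first.
Ratios (sorted): E 13.50, C 5.66, A 5.13, F 5.00, D 2.28, B 0.94
take E (6 @ 81); take C (32 @ 181); take 36/38 of A → 184.74. Capacity used 74/74.
Total value = 446.74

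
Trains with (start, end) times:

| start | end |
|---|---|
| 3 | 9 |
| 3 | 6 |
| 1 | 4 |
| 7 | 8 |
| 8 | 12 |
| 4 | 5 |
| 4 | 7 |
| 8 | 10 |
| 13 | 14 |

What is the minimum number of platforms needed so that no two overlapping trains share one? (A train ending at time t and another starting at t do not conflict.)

4

Count concurrent intervals with a sweep; the peak is the room count.
starts: [1, 3, 3, 4, 4, 7, 8, 8, 13]
ends:   [4, 5, 6, 7, 8, 9, 10, 12, 14]
s1→1 s3→2 s3→3 e4→2 s4→3 s4→4  — peak 4.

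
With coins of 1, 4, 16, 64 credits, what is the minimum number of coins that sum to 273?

273 − 4×64→17 − 1×16→1 − 1×1→0
Total coins = 4 + 1 + 1 = 6

6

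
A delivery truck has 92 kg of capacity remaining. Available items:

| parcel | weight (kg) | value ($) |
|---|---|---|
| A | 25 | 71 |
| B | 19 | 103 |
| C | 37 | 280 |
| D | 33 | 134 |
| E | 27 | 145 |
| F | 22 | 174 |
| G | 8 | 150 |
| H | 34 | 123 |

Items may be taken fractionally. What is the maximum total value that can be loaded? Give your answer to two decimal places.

739.22

Sort by value per unit weight and fill in that order.
Ratios (sorted): G 18.75, F 7.91, C 7.57, B 5.42, E 5.37, D 4.06, H 3.62, A 2.84
take G (8 @ 150); take F (22 @ 174); take C (37 @ 280); take B (19 @ 103); take 6/27 of E → 32.22. Capacity used 92/92.
Total value = 739.22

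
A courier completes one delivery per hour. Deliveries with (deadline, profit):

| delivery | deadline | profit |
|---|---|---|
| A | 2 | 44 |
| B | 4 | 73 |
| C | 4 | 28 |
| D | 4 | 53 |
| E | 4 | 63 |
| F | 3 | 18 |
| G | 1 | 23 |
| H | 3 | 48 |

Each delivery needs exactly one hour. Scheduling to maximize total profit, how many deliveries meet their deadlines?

By profit: B(d4,73), E(d4,63), D(d4,53), H(d3,48), A(d2,44), C(d4,28), G(d1,23), F(d3,18)
B→slot 4; E→slot 3; D→slot 2; H→slot 1; A skipped; C skipped; G skipped; F skipped.
4 of 8 scheduled.

4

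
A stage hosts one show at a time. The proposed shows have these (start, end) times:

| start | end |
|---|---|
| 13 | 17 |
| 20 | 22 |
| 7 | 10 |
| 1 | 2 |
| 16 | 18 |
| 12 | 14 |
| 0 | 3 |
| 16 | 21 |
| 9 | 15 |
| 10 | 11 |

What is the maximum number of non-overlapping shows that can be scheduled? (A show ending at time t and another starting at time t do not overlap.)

Order by finish time; keep every interval that doesn't clash with the previous kept one.
By end time: (1,2), (0,3), (7,10), (10,11), (12,14), (9,15), (13,17), (16,18), (16,21), (20,22).
Pick (1,2); next start ≥ 2 → (7,10); next start ≥ 10 → (10,11); next start ≥ 11 → (12,14); next start ≥ 14 → (16,18); next start ≥ 18 → (20,22).
Selected 6 shows.

6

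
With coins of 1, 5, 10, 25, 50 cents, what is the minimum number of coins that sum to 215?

6

Greedy: take as many of the largest coin as possible, then repeat with the remainder.
215 − 4×50→15 − 1×10→5 − 1×5→0
Total coins = 4 + 1 + 1 = 6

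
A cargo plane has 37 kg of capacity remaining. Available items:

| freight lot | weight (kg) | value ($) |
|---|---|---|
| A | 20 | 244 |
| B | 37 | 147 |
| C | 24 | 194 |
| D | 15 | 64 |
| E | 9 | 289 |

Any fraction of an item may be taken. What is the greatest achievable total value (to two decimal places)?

Ratios (sorted): E 32.11, A 12.20, C 8.08, D 4.27, B 3.97
take E (9 @ 289); take A (20 @ 244); take 8/24 of C → 64.67. Capacity used 37/37.
Total value = 597.67

597.67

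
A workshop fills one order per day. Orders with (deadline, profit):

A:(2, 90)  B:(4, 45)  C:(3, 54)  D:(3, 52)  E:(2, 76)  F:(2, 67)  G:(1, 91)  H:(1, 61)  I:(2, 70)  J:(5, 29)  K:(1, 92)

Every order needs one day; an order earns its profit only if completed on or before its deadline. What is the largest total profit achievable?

Profit order: K=92 G=91 A=90 E=76 I=70 F=67 H=61 C=54 D=52 B=45 J=29
Assign: K→slot 1, G skipped, A→slot 2, E skipped, I skipped, F skipped, H skipped, C→slot 3, D skipped, B→slot 4, J→slot 5.
Slots: [1:K] [2:A] [3:C] [4:B] [5:J]
Profit = 92 + 90 + 54 + 45 + 29 = 310

310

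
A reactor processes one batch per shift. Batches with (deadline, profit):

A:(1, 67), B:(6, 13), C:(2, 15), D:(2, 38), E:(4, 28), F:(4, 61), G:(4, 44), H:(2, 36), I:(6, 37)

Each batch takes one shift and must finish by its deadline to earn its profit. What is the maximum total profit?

Sort by profit descending; place each in the latest free slot ≤ its deadline.
By profit: A(d1,67), F(d4,61), G(d4,44), D(d2,38), I(d6,37), H(d2,36), E(d4,28), C(d2,15), B(d6,13)
A→slot 1; F→slot 4; G→slot 3; D→slot 2; I→slot 6; H skipped; E skipped; C skipped; B→slot 5.
Profit = 67 + 38 + 44 + 61 + 13 + 37 = 260

260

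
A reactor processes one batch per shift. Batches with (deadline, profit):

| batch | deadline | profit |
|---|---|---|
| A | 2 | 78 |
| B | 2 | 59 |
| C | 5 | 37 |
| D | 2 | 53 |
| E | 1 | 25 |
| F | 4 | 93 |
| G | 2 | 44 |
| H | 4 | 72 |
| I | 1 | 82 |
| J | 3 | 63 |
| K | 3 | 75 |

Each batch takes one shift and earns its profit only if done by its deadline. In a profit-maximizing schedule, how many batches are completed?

5

Sort by profit descending; place each in the latest free slot ≤ its deadline.
By profit: F(d4,93), I(d1,82), A(d2,78), K(d3,75), H(d4,72), J(d3,63), B(d2,59), D(d2,53), G(d2,44), C(d5,37), E(d1,25)
F→slot 4; I→slot 1; A→slot 2; K→slot 3; H skipped; J skipped; B skipped; D skipped; G skipped; C→slot 5; E skipped.
5 of 11 scheduled.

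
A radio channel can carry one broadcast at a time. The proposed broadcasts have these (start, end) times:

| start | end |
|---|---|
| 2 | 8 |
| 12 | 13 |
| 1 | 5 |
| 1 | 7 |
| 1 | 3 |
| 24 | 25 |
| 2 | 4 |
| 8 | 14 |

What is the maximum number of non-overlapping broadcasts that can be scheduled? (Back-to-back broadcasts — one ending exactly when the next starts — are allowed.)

Sort by end time and greedily take each interval whose start is ≥ the last chosen end.
By end time: (1,3), (2,4), (1,5), (1,7), (2,8), (12,13), (8,14), (24,25).
Pick (1,3); next start ≥ 3 → (12,13); next start ≥ 13 → (24,25).
Selected 3 broadcasts.

3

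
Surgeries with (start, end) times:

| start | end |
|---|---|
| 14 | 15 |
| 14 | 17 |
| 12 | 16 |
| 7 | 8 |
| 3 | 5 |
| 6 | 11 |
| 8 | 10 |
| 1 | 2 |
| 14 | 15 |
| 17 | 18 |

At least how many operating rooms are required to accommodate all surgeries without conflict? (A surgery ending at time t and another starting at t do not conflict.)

Count concurrent intervals with a sweep; the peak is the room count.
Events (time:±→running): 1:+→1 2:-→0 3:+→1 5:-→0 6:+→1 7:+→2 8:-→1 8:+→2 10:-→1 11:-→0 12:+→1 14:+→2 14:+→3 14:+→4 … peak 4.

4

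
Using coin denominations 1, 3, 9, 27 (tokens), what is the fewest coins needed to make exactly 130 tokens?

8

130 − 4×27→22 − 2×9→4 − 1×3→1 − 1×1→0
Total coins = 4 + 2 + 1 + 1 = 8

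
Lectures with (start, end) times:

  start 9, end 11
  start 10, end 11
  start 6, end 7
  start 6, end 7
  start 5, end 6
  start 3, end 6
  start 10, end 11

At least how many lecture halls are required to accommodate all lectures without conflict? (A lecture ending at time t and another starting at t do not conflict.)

3

Events (time:±→running): 3:+→1 5:+→2 6:-→1 6:-→0 6:+→1 6:+→2 7:-→1 7:-→0 9:+→1 10:+→2 10:+→3 … peak 3.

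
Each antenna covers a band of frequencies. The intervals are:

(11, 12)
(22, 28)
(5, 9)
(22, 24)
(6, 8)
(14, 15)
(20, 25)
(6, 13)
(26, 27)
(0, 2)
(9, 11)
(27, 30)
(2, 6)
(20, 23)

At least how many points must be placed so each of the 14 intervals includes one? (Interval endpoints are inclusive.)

6

By right end: [0,2]  [2,6]  [6,8]  [5,9]  [9,11]  [11,12]  [6,13]  [14,15]  [20,23]  [22,24]  [20,25]  [26,27]  [22,28]  [27,30]
[0,2] uncovered → point at 2; [6,8] uncovered → point at 8; [9,11] uncovered → point at 11; [14,15] uncovered → point at 15; [20,23] uncovered → point at 23; [26,27] uncovered → point at 27.
Points: 2, 8, 11, 15, 23, 27 (6 total).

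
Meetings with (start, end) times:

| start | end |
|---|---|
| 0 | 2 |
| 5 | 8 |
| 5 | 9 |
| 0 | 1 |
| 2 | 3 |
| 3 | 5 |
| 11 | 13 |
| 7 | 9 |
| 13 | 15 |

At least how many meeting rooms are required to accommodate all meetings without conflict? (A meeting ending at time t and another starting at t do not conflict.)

Count concurrent intervals with a sweep; the peak is the room count.
starts: [0, 0, 2, 3, 5, 5, 7, 11, 13]
ends:   [1, 2, 3, 5, 8, 9, 9, 13, 15]
s0→1 s0→2 e1→1 e2→0 s2→1 e3→0 s3→1 e5→0 s5→1 s5→2 s7→3  — peak 3.

3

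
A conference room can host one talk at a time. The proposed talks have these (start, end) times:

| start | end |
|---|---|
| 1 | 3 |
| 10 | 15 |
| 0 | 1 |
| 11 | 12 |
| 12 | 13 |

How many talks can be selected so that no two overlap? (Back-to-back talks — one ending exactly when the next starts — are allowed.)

Order by finish time; keep every interval that doesn't clash with the previous kept one.
By end time: (0,1), (1,3), (11,12), (12,13), (10,15).
Pick (0,1); next start ≥ 1 → (1,3); next start ≥ 3 → (11,12); next start ≥ 12 → (12,13).
Selected 4 talks.

4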